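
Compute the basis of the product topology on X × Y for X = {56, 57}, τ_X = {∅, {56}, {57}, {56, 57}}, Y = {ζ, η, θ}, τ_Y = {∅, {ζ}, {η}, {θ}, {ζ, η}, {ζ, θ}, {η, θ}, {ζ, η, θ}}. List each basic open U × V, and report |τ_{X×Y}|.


Basis B = {∅ × ∅, {56} × {ζ}, {56} × {η}, {56} × {θ}, {57} × {ζ}, {57} × {η}, {57} × {θ}, {56} × {ζ, η}, {56} × {ζ, θ}, {56, 57} × {ζ}, {56} × {η, θ}, {56, 57} × {η}, {56, 57} × {θ}, {57} × {ζ, η}, {57} × {ζ, θ}, {57} × {η, θ}, {56} × {ζ, η, θ}, {57} × {ζ, η, θ}, {56, 57} × {ζ, η}, {56, 57} × {ζ, θ}, {56, 57} × {η, θ}, {56, 57} × {ζ, η, θ}}; |τ_{X×Y}| = 64.

Enumerate products U × V with U ∈ τ_X, V ∈ τ_Y (deduplicated):
  ∅ × ∅ = {} (∅)
  {56} × {ζ} = {(56,ζ)}
  {56} × {η} = {(56,η)}
  {56} × {θ} = {(56,θ)}
  {57} × {ζ} = {(57,ζ)}
  {57} × {η} = {(57,η)}
  {57} × {θ} = {(57,θ)}
  {56} × {ζ, η} = {(56,ζ), (56,η)}
  {56} × {ζ, θ} = {(56,ζ), (56,θ)}
  {56, 57} × {ζ} = {(56,ζ), (57,ζ)}
  {56} × {η, θ} = {(56,η), (56,θ)}
  {56, 57} × {η} = {(56,η), (57,η)}
  {56, 57} × {θ} = {(56,θ), (57,θ)}
  {57} × {ζ, η} = {(57,ζ), (57,η)}
  {57} × {ζ, θ} = {(57,ζ), (57,θ)}
  {57} × {η, θ} = {(57,η), (57,θ)}
  {56} × {ζ, η, θ} = {(56,ζ), (56,η), (56,θ)}
  {57} × {ζ, η, θ} = {(57,ζ), (57,η), (57,θ)}
  {56, 57} × {ζ, η} = {(56,ζ), (56,η), (57,ζ), (57,η)}
  {56, 57} × {ζ, θ} = {(56,ζ), (56,θ), (57,ζ), (57,θ)}
  {56, 57} × {η, θ} = {(56,η), (56,θ), (57,η), (57,θ)}
  {56, 57} × {ζ, η, θ} = {(56,ζ), (56,η), (56,θ), (57,ζ), (57,η), (57,θ)}
These 22 distinct sets form the basis B.
Close under arbitrary unions to get τ_{X×Y}; counting gives |τ_{X×Y}| = 64.


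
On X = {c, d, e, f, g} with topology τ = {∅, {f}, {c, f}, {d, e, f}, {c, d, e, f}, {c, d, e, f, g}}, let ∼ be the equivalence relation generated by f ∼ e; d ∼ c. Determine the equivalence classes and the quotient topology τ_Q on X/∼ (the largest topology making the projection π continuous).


X/∼ = {[c=d], [e=f], [g]}; |τ_Q| = 3.

Equivalence classes: [c=d], [e=f], [g].
Quotient map π: X → X/∼ sends c ↦ [c=d], d ↦ [c=d], e ↦ [e=f], f ↦ [e=f], g ↦ [g].
For each subset V ⊆ X/∼, compute π^{-1}(V) ⊆ X and check whether π^{-1}(V) ∈ τ. V is open in τ_Q iff π^{-1}(V) ∈ τ.
  V = {}: π^{-1}(V) = ∅ ∈ τ ✓.
  V = {[c=d]}: π^{-1}(V) = {c, d} ∉ τ ✗.
  V = {[e=f]}: π^{-1}(V) = {e, f} ∉ τ ✗.
  V = {[c=d], [e=f]}: π^{-1}(V) = {c, d, e, f} ∈ τ ✓.
  V = {[g]}: π^{-1}(V) = {g} ∉ τ ✗.
  V = {[c=d], [g]}: π^{-1}(V) = {c, d, g} ∉ τ ✗.
  V = {[e=f], [g]}: π^{-1}(V) = {e, f, g} ∉ τ ✗.
  V = {[c=d], [e=f], [g]}: π^{-1}(V) = {c, d, e, f, g} ∈ τ ✓.
Open sets in the quotient: τ_Q = {{}, {[c=d], [e=f]}, {[c=d], [e=f], [g]}} (3 elements).


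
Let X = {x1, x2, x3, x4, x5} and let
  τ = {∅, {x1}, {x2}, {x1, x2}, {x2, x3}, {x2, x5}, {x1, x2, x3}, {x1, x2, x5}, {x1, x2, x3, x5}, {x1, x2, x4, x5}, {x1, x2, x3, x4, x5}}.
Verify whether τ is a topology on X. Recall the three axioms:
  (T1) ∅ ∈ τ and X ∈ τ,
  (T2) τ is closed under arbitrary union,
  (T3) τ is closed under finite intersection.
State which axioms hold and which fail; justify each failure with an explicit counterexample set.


τ is NOT a topology on X.

Axiom (T1): ∅ ∈ τ? Yes; X ∈ τ? Yes.
Axiom (T2/T3): check pairwise unions and intersections of members of τ.
Counterexample for (T2): {x2, x3} ∪ {x2, x5} = {x2, x3, x5} ∉ τ. Therefore τ is NOT a topology.


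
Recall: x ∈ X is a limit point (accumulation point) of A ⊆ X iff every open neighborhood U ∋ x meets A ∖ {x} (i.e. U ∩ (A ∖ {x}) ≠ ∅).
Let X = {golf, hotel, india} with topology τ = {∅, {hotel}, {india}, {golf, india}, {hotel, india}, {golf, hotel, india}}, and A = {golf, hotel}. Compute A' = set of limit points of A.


A' = ∅

For each x ∈ X, list the open sets U ∈ τ with x ∈ U, then check whether U ∩ (A ∖ {x}) ≠ ∅ for every such U.
  x = golf: open {golf, india} ∋ x has {golf, india} ∩ (A ∖ {golf}) = ∅, so x is NOT a limit point.
  x = hotel: open {hotel} ∋ x has {hotel} ∩ (A ∖ {hotel}) = ∅, so x is NOT a limit point.
  x = india: open {india} ∋ x has {india} ∩ (A ∖ {india}) = ∅, so x is NOT a limit point.
Collecting: A' = ∅.


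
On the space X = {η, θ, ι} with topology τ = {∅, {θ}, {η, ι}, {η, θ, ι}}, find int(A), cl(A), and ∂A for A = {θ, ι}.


int(A) = {θ}, cl(A) = {η, θ, ι}, ∂A = {η, ι}.

Closed sets in (X, τ) are complements of opens:
  closed(X, τ) = {∅, {θ}, {η, ι}, {η, θ, ι}}.
int(A) = ⋃ {U ∈ τ : U ⊆ A}. Opens contained in A: ∅, {θ}.
Taking the union of these: int(A) = {θ}.
cl(A) = ⋂ {C closed : A ⊆ C}. Closed sets containing A: {η, θ, ι}.
Intersecting these: cl(A) = {η, θ, ι}.
∂A = cl(A) ∖ int(A) = {η, θ, ι} ∖ {θ} = {η, ι}.


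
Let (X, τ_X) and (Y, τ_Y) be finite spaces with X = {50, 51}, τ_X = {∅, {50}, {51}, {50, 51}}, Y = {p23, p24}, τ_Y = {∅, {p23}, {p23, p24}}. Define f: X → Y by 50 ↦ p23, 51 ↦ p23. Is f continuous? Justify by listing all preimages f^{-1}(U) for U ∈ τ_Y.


f IS continuous.

Compute f^{-1}(U) for each U ∈ τ_Y:
  U = ∅: f^{-1}(U) = ∅ ∈ τ_X ✓.
  U = {p23}: f^{-1}(U) = {50, 51} ∈ τ_X ✓.
  U = {p23, p24}: f^{-1}(U) = {50, 51} ∈ τ_X ✓.
Every preimage lies in τ_X, so f IS continuous.


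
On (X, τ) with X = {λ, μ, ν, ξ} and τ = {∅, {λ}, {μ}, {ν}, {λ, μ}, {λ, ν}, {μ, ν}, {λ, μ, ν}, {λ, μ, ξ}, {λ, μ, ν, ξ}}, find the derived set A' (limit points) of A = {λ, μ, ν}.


A' = {ξ}

For each x ∈ X, list the open sets U ∈ τ with x ∈ U, then check whether U ∩ (A ∖ {x}) ≠ ∅ for every such U.
  x = λ: open {λ} ∋ x has {λ} ∩ (A ∖ {λ}) = ∅, so x is NOT a limit point.
  x = μ: open {μ} ∋ x has {μ} ∩ (A ∖ {μ}) = ∅, so x is NOT a limit point.
  x = ν: open {ν} ∋ x has {ν} ∩ (A ∖ {ν}) = ∅, so x is NOT a limit point.
  x = ξ: opens ∋ x are {λ, μ, ξ}, {λ, μ, ν, ξ}; each meets A ∖ {ξ}, so x IS a limit point.
Collecting: A' = {ξ}.


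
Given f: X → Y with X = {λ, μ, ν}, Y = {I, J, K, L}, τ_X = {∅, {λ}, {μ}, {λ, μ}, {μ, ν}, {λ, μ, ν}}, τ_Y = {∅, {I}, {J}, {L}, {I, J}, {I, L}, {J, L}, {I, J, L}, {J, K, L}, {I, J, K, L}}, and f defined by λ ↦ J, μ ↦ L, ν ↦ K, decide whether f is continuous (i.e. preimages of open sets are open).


f IS continuous.

Compute f^{-1}(U) for each U ∈ τ_Y:
  U = ∅: f^{-1}(U) = ∅ ∈ τ_X ✓.
  U = {I}: f^{-1}(U) = ∅ ∈ τ_X ✓.
  U = {J}: f^{-1}(U) = {λ} ∈ τ_X ✓.
  U = {L}: f^{-1}(U) = {μ} ∈ τ_X ✓.
  U = {I, J}: f^{-1}(U) = {λ} ∈ τ_X ✓.
  U = {I, L}: f^{-1}(U) = {μ} ∈ τ_X ✓.
  U = {J, L}: f^{-1}(U) = {λ, μ} ∈ τ_X ✓.
  U = {I, J, L}: f^{-1}(U) = {λ, μ} ∈ τ_X ✓.
  U = {J, K, L}: f^{-1}(U) = {λ, μ, ν} ∈ τ_X ✓.
  U = {I, J, K, L}: f^{-1}(U) = {λ, μ, ν} ∈ τ_X ✓.
Every preimage lies in τ_X, so f IS continuous.


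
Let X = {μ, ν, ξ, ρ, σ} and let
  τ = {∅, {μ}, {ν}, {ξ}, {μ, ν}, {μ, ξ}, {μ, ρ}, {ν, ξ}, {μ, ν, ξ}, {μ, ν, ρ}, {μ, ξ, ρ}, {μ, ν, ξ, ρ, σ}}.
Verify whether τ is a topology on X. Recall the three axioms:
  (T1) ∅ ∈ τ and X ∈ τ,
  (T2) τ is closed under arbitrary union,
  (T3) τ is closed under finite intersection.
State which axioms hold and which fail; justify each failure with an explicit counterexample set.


τ is NOT a topology on X.

Axiom (T1): ∅ ∈ τ? Yes; X ∈ τ? Yes.
Axiom (T2/T3): check pairwise unions and intersections of members of τ.
Counterexample for (T2): {ν} ∪ {μ, ξ, ρ} = {μ, ν, ξ, ρ} ∉ τ. Therefore τ is NOT a topology.


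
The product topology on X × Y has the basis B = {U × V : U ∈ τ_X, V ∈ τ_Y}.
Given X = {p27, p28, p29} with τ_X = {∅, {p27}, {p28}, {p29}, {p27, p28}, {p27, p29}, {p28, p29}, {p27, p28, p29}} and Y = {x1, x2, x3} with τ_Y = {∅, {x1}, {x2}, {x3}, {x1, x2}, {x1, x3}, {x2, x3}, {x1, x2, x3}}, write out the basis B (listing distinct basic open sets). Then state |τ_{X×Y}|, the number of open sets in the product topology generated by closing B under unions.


Basis B = {∅ × ∅, {p27} × {x1}, {p27} × {x2}, {p27} × {x3}, {p28} × {x1}, {p28} × {x2}, {p28} × {x3}, {p29} × {x1}, {p29} × {x2}, {p29} × {x3}, {p27} × {x1, x2}, {p27} × {x1, x3}, {p27, p28} × {x1}, {p27, p29} × {x1}, {p27} × {x2, x3}, {p27, p28} × {x2}, {p27, p29} × {x2}, {p27, p28} × {x3}, {p27, p29} × {x3}, {p28} × {x1, x2}, {p28} × {x1, x3}, {p28, p29} × {x1}, {p28} × {x2, x3}, {p28, p29} × {x2}, {p28, p29} × {x3}, {p29} × {x1, x2}, {p29} × {x1, x3}, {p29} × {x2, x3}, {p27} × {x1, x2, x3}, {p27, p28, p29} × {x1}, {p27, p28, p29} × {x2}, {p27, p28, p29} × {x3}, {p28} × {x1, x2, x3}, {p29} × {x1, x2, x3}, {p27, p28} × {x1, x2}, {p27, p29} × {x1, x2}, {p27, p28} × {x1, x3}, {p27, p29} × {x1, x3}, {p27, p28} × {x2, x3}, {p27, p29} × {x2, x3}, {p28, p29} × {x1, x2}, {p28, p29} × {x1, x3}, {p28, p29} × {x2, x3}, {p27, p28} × {x1, x2, x3}, {p27, p29} × {x1, x2, x3}, {p27, p28, p29} × {x1, x2}, {p27, p28, p29} × {x1, x3}, {p27, p28, p29} × {x2, x3}, {p28, p29} × {x1, x2, x3}, {p27, p28, p29} × {x1, x2, x3}}; |τ_{X×Y}| = 512.

Enumerate products U × V with U ∈ τ_X, V ∈ τ_Y (deduplicated):
  ∅ × ∅ = {} (∅)
  {p27} × {x1} = {(p27,x1)}
  {p27} × {x2} = {(p27,x2)}
  {p27} × {x3} = {(p27,x3)}
  {p28} × {x1} = {(p28,x1)}
  {p28} × {x2} = {(p28,x2)}
  {p28} × {x3} = {(p28,x3)}
  {p29} × {x1} = {(p29,x1)}
  {p29} × {x2} = {(p29,x2)}
  {p29} × {x3} = {(p29,x3)}
  {p27} × {x1, x2} = {(p27,x1), (p27,x2)}
  {p27} × {x1, x3} = {(p27,x1), (p27,x3)}
  {p27, p28} × {x1} = {(p27,x1), (p28,x1)}
  {p27, p29} × {x1} = {(p27,x1), (p29,x1)}
  {p27} × {x2, x3} = {(p27,x2), (p27,x3)}
  {p27, p28} × {x2} = {(p27,x2), (p28,x2)}
  {p27, p29} × {x2} = {(p27,x2), (p29,x2)}
  {p27, p28} × {x3} = {(p27,x3), (p28,x3)}
  {p27, p29} × {x3} = {(p27,x3), (p29,x3)}
  {p28} × {x1, x2} = {(p28,x1), (p28,x2)}
  {p28} × {x1, x3} = {(p28,x1), (p28,x3)}
  {p28, p29} × {x1} = {(p28,x1), (p29,x1)}
  {p28} × {x2, x3} = {(p28,x2), (p28,x3)}
  {p28, p29} × {x2} = {(p28,x2), (p29,x2)}
  {p28, p29} × {x3} = {(p28,x3), (p29,x3)}
  {p29} × {x1, x2} = {(p29,x1), (p29,x2)}
  {p29} × {x1, x3} = {(p29,x1), (p29,x3)}
  {p29} × {x2, x3} = {(p29,x2), (p29,x3)}
  {p27} × {x1, x2, x3} = {(p27,x1), (p27,x2), (p27,x3)}
  {p27, p28, p29} × {x1} = {(p27,x1), (p28,x1), (p29,x1)}
  {p27, p28, p29} × {x2} = {(p27,x2), (p28,x2), (p29,x2)}
  {p27, p28, p29} × {x3} = {(p27,x3), (p28,x3), (p29,x3)}
  {p28} × {x1, x2, x3} = {(p28,x1), (p28,x2), (p28,x3)}
  {p29} × {x1, x2, x3} = {(p29,x1), (p29,x2), (p29,x3)}
  {p27, p28} × {x1, x2} = {(p27,x1), (p27,x2), (p28,x1), (p28,x2)}
  {p27, p29} × {x1, x2} = {(p27,x1), (p27,x2), (p29,x1), (p29,x2)}
  {p27, p28} × {x1, x3} = {(p27,x1), (p27,x3), (p28,x1), (p28,x3)}
  {p27, p29} × {x1, x3} = {(p27,x1), (p27,x3), (p29,x1), (p29,x3)}
  {p27, p28} × {x2, x3} = {(p27,x2), (p27,x3), (p28,x2), (p28,x3)}
  {p27, p29} × {x2, x3} = {(p27,x2), (p27,x3), (p29,x2), (p29,x3)}
  {p28, p29} × {x1, x2} = {(p28,x1), (p28,x2), (p29,x1), (p29,x2)}
  {p28, p29} × {x1, x3} = {(p28,x1), (p28,x3), (p29,x1), (p29,x3)}
  {p28, p29} × {x2, x3} = {(p28,x2), (p28,x3), (p29,x2), (p29,x3)}
  {p27, p28} × {x1, x2, x3} = {(p27,x1), (p27,x2), (p27,x3), (p28,x1), (p28,x2), (p28,x3)}
  {p27, p29} × {x1, x2, x3} = {(p27,x1), (p27,x2), (p27,x3), (p29,x1), (p29,x2), (p29,x3)}
  {p27, p28, p29} × {x1, x2} = {(p27,x1), (p27,x2), (p28,x1), (p28,x2), (p29,x1), (p29,x2)}
  {p27, p28, p29} × {x1, x3} = {(p27,x1), (p27,x3), (p28,x1), (p28,x3), (p29,x1), (p29,x3)}
  {p27, p28, p29} × {x2, x3} = {(p27,x2), (p27,x3), (p28,x2), (p28,x3), (p29,x2), (p29,x3)}
  {p28, p29} × {x1, x2, x3} = {(p28,x1), (p28,x2), (p28,x3), (p29,x1), (p29,x2), (p29,x3)}
  {p27, p28, p29} × {x1, x2, x3} = {(p27,x1), (p27,x2), (p27,x3), (p28,x1), (p28,x2), (p28,x3), (p29,x1), (p29,x2), (p29,x3)}
These 50 distinct sets form the basis B.
Close under arbitrary unions to get τ_{X×Y}; counting gives |τ_{X×Y}| = 512.


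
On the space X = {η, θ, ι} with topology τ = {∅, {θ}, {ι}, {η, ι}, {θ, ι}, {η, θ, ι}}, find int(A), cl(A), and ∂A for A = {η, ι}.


int(A) = {η, ι}, cl(A) = {η, ι}, ∂A = ∅.

Closed sets in (X, τ) are complements of opens:
  closed(X, τ) = {∅, {η}, {θ}, {η, θ}, {η, ι}, {η, θ, ι}}.
int(A) = ⋃ {U ∈ τ : U ⊆ A}. Opens contained in A: ∅, {ι}, {η, ι}.
Taking the union of these: int(A) = {η, ι}.
cl(A) = ⋂ {C closed : A ⊆ C}. Closed sets containing A: {η, ι}, {η, θ, ι}.
Intersecting these: cl(A) = {η, ι}.
∂A = cl(A) ∖ int(A) = {η, ι} ∖ {η, ι} = ∅.


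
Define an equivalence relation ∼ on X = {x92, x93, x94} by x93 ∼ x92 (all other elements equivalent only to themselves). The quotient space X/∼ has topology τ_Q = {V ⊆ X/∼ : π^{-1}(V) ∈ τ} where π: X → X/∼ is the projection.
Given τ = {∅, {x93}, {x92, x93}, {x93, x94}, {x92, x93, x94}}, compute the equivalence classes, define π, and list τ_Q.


X/∼ = {[x92=x93], [x94]}; |τ_Q| = 3.

Equivalence classes: [x92=x93], [x94].
Quotient map π: X → X/∼ sends x92 ↦ [x92=x93], x93 ↦ [x92=x93], x94 ↦ [x94].
For each subset V ⊆ X/∼, compute π^{-1}(V) ⊆ X and check whether π^{-1}(V) ∈ τ. V is open in τ_Q iff π^{-1}(V) ∈ τ.
  V = {}: π^{-1}(V) = ∅ ∈ τ ✓.
  V = {[x92=x93]}: π^{-1}(V) = {x92, x93} ∈ τ ✓.
  V = {[x94]}: π^{-1}(V) = {x94} ∉ τ ✗.
  V = {[x92=x93], [x94]}: π^{-1}(V) = {x92, x93, x94} ∈ τ ✓.
Open sets in the quotient: τ_Q = {{}, {[x92=x93]}, {[x92=x93], [x94]}} (3 elements).


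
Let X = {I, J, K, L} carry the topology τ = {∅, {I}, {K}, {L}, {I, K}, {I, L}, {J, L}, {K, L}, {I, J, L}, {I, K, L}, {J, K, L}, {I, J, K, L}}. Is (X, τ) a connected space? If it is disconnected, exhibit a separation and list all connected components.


(X, τ) is disconnected; components = [{I}, {K}, {J, L}].

Find clopen sets (U ∈ τ with X ∖ U ∈ τ):
  U = ∅, X ∖ U = {I, J, K, L} — both open, so U is clopen.
  U = {I}, X ∖ U = {J, K, L} — both open, so U is clopen.
  U = {K}, X ∖ U = {I, J, L} — both open, so U is clopen.
  U = {I, K}, X ∖ U = {J, L} — both open, so U is clopen.
  U = {J, L}, X ∖ U = {I, K} — both open, so U is clopen.
  U = {I, J, L}, X ∖ U = {K} — both open, so U is clopen.
  U = {J, K, L}, X ∖ U = {I} — both open, so U is clopen.
  U = {I, J, K, L}, X ∖ U = ∅ — both open, so U is clopen.
Nontrivial clopen(s) exist: e.g. {J, L}. So (X, τ) is disconnected.
Compute connected components by grouping points that agree on all clopens:
  component: {I}
  component: {K}
  component: {J, L}


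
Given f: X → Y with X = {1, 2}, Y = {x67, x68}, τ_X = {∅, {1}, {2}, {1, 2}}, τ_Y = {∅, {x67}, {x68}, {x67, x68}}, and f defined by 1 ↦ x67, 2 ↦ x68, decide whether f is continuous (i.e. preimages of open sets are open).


f IS continuous.

Compute f^{-1}(U) for each U ∈ τ_Y:
  U = ∅: f^{-1}(U) = ∅ ∈ τ_X ✓.
  U = {x67}: f^{-1}(U) = {1} ∈ τ_X ✓.
  U = {x68}: f^{-1}(U) = {2} ∈ τ_X ✓.
  U = {x67, x68}: f^{-1}(U) = {1, 2} ∈ τ_X ✓.
Every preimage lies in τ_X, so f IS continuous.


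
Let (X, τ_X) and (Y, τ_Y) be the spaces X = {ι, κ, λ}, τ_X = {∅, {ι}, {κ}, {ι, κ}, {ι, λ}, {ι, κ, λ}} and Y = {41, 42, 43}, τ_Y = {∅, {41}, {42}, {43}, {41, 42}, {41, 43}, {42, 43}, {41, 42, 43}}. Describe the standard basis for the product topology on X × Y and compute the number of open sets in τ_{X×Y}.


Basis B = {∅ × ∅, {ι} × {41}, {ι} × {42}, {ι} × {43}, {κ} × {41}, {κ} × {42}, {κ} × {43}, {ι} × {41, 42}, {ι} × {41, 43}, {ι, κ} × {41}, {ι, λ} × {41}, {ι} × {42, 43}, {ι, κ} × {42}, {ι, λ} × {42}, {ι, κ} × {43}, {ι, λ} × {43}, {κ} × {41, 42}, {κ} × {41, 43}, {κ} × {42, 43}, {ι} × {41, 42, 43}, {ι, κ, λ} × {41}, {ι, κ, λ} × {42}, {ι, κ, λ} × {43}, {κ} × {41, 42, 43}, {ι, κ} × {41, 42}, {ι, λ} × {41, 42}, {ι, κ} × {41, 43}, {ι, λ} × {41, 43}, {ι, κ} × {42, 43}, {ι, λ} × {42, 43}, {ι, κ} × {41, 42, 43}, {ι, λ} × {41, 42, 43}, {ι, κ, λ} × {41, 42}, {ι, κ, λ} × {41, 43}, {ι, κ, λ} × {42, 43}, {ι, κ, λ} × {41, 42, 43}}; |τ_{X×Y}| = 216.

Enumerate products U × V with U ∈ τ_X, V ∈ τ_Y (deduplicated):
  ∅ × ∅ = {} (∅)
  {ι} × {41} = {(ι,41)}
  {ι} × {42} = {(ι,42)}
  {ι} × {43} = {(ι,43)}
  {κ} × {41} = {(κ,41)}
  {κ} × {42} = {(κ,42)}
  {κ} × {43} = {(κ,43)}
  {ι} × {41, 42} = {(ι,41), (ι,42)}
  {ι} × {41, 43} = {(ι,41), (ι,43)}
  {ι, κ} × {41} = {(ι,41), (κ,41)}
  {ι, λ} × {41} = {(ι,41), (λ,41)}
  {ι} × {42, 43} = {(ι,42), (ι,43)}
  {ι, κ} × {42} = {(ι,42), (κ,42)}
  {ι, λ} × {42} = {(ι,42), (λ,42)}
  {ι, κ} × {43} = {(ι,43), (κ,43)}
  {ι, λ} × {43} = {(ι,43), (λ,43)}
  {κ} × {41, 42} = {(κ,41), (κ,42)}
  {κ} × {41, 43} = {(κ,41), (κ,43)}
  {κ} × {42, 43} = {(κ,42), (κ,43)}
  {ι} × {41, 42, 43} = {(ι,41), (ι,42), (ι,43)}
  {ι, κ, λ} × {41} = {(ι,41), (κ,41), (λ,41)}
  {ι, κ, λ} × {42} = {(ι,42), (κ,42), (λ,42)}
  {ι, κ, λ} × {43} = {(ι,43), (κ,43), (λ,43)}
  {κ} × {41, 42, 43} = {(κ,41), (κ,42), (κ,43)}
  {ι, κ} × {41, 42} = {(ι,41), (ι,42), (κ,41), (κ,42)}
  {ι, λ} × {41, 42} = {(ι,41), (ι,42), (λ,41), (λ,42)}
  {ι, κ} × {41, 43} = {(ι,41), (ι,43), (κ,41), (κ,43)}
  {ι, λ} × {41, 43} = {(ι,41), (ι,43), (λ,41), (λ,43)}
  {ι, κ} × {42, 43} = {(ι,42), (ι,43), (κ,42), (κ,43)}
  {ι, λ} × {42, 43} = {(ι,42), (ι,43), (λ,42), (λ,43)}
  {ι, κ} × {41, 42, 43} = {(ι,41), (ι,42), (ι,43), (κ,41), (κ,42), (κ,43)}
  {ι, λ} × {41, 42, 43} = {(ι,41), (ι,42), (ι,43), (λ,41), (λ,42), (λ,43)}
  {ι, κ, λ} × {41, 42} = {(ι,41), (ι,42), (κ,41), (κ,42), (λ,41), (λ,42)}
  {ι, κ, λ} × {41, 43} = {(ι,41), (ι,43), (κ,41), (κ,43), (λ,41), (λ,43)}
  {ι, κ, λ} × {42, 43} = {(ι,42), (ι,43), (κ,42), (κ,43), (λ,42), (λ,43)}
  {ι, κ, λ} × {41, 42, 43} = {(ι,41), (ι,42), (ι,43), (κ,41), (κ,42), (κ,43), (λ,41), (λ,42), (λ,43)}
These 36 distinct sets form the basis B.
Close under arbitrary unions to get τ_{X×Y}; counting gives |τ_{X×Y}| = 216.


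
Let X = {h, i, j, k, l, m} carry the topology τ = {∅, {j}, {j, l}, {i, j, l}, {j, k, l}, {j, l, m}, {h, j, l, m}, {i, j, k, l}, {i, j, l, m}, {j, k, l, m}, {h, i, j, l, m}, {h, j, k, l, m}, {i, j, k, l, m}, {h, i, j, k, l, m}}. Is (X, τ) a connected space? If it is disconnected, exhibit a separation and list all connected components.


(X, τ) is connected.

Find clopen sets (U ∈ τ with X ∖ U ∈ τ):
  U = ∅, X ∖ U = {h, i, j, k, l, m} — both open, so U is clopen.
  U = {h, i, j, k, l, m}, X ∖ U = ∅ — both open, so U is clopen.
Only trivial clopens (∅ and X) exist, so (X, τ) is connected.
Compute connected components by grouping points that agree on all clopens:
  component: {h, i, j, k, l, m}


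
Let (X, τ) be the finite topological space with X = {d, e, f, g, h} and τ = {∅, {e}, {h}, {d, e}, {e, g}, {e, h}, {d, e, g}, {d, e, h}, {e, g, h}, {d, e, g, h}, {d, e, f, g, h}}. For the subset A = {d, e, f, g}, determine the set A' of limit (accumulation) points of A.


A' = {d, f, g}

For each x ∈ X, list the open sets U ∈ τ with x ∈ U, then check whether U ∩ (A ∖ {x}) ≠ ∅ for every such U.
  x = d: opens ∋ x are {d, e}, {d, e, g}, {d, e, h}, {d, e, g, h}, {d, e, f, g, h}; each meets A ∖ {d}, so x IS a limit point.
  x = e: open {e} ∋ x has {e} ∩ (A ∖ {e}) = ∅, so x is NOT a limit point.
  x = f: opens ∋ x are {d, e, f, g, h}; each meets A ∖ {f}, so x IS a limit point.
  x = g: opens ∋ x are {e, g}, {d, e, g}, {e, g, h}, {d, e, g, h}, {d, e, f, g, h}; each meets A ∖ {g}, so x IS a limit point.
  x = h: open {h} ∋ x has {h} ∩ (A ∖ {h}) = ∅, so x is NOT a limit point.
Collecting: A' = {d, f, g}.


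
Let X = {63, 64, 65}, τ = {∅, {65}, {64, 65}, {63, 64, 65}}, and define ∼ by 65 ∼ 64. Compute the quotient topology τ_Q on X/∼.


X/∼ = {[63], [64=65]}; |τ_Q| = 3.

Equivalence classes: [63], [64=65].
Quotient map π: X → X/∼ sends 63 ↦ [63], 64 ↦ [64=65], 65 ↦ [64=65].
For each subset V ⊆ X/∼, compute π^{-1}(V) ⊆ X and check whether π^{-1}(V) ∈ τ. V is open in τ_Q iff π^{-1}(V) ∈ τ.
  V = {}: π^{-1}(V) = ∅ ∈ τ ✓.
  V = {[63]}: π^{-1}(V) = {63} ∉ τ ✗.
  V = {[64=65]}: π^{-1}(V) = {64, 65} ∈ τ ✓.
  V = {[63], [64=65]}: π^{-1}(V) = {63, 64, 65} ∈ τ ✓.
Open sets in the quotient: τ_Q = {{}, {[64=65]}, {[63], [64=65]}} (3 elements).


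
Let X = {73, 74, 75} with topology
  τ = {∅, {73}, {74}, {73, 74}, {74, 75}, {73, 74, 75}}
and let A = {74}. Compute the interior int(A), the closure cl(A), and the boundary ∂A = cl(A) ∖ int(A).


int(A) = {74}, cl(A) = {74, 75}, ∂A = {75}.

Closed sets in (X, τ) are complements of opens:
  closed(X, τ) = {∅, {73}, {75}, {73, 75}, {74, 75}, {73, 74, 75}}.
int(A) = ⋃ {U ∈ τ : U ⊆ A}. Opens contained in A: ∅, {74}.
Taking the union of these: int(A) = {74}.
cl(A) = ⋂ {C closed : A ⊆ C}. Closed sets containing A: {74, 75}, {73, 74, 75}.
Intersecting these: cl(A) = {74, 75}.
∂A = cl(A) ∖ int(A) = {74, 75} ∖ {74} = {75}.


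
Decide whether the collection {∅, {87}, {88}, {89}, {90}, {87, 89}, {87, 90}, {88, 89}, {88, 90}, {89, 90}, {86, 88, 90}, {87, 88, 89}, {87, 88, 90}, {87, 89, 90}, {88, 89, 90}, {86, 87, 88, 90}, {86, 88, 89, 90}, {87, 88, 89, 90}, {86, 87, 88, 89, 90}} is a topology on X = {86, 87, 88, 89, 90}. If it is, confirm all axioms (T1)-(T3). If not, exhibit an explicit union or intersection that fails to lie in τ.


τ is NOT a topology on X.

Axiom (T1): ∅ ∈ τ? Yes; X ∈ τ? Yes.
Axiom (T2/T3): check pairwise unions and intersections of members of τ.
Counterexample for (T2): {87} ∪ {88} = {87, 88} ∉ τ. Therefore τ is NOT a topology.


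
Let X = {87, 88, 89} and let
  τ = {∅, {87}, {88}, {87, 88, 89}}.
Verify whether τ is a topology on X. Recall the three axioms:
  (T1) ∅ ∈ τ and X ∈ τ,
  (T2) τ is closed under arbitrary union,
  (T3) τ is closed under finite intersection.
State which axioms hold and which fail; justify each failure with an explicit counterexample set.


τ is NOT a topology on X.

Axiom (T1): ∅ ∈ τ? Yes; X ∈ τ? Yes.
Axiom (T2/T3): check pairwise unions and intersections of members of τ.
Counterexample for (T2): {87} ∪ {88} = {87, 88} ∉ τ. Therefore τ is NOT a topology.


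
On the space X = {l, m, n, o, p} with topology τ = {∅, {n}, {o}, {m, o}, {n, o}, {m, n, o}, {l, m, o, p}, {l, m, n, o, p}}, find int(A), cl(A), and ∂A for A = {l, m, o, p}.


int(A) = {l, m, o, p}, cl(A) = {l, m, o, p}, ∂A = ∅.

Closed sets in (X, τ) are complements of opens:
  closed(X, τ) = {∅, {n}, {l, p}, {l, m, p}, {l, n, p}, {l, m, n, p}, {l, m, o, p}, {l, m, n, o, p}}.
int(A) = ⋃ {U ∈ τ : U ⊆ A}. Opens contained in A: ∅, {o}, {m, o}, {l, m, o, p}.
Taking the union of these: int(A) = {l, m, o, p}.
cl(A) = ⋂ {C closed : A ⊆ C}. Closed sets containing A: {l, m, o, p}, {l, m, n, o, p}.
Intersecting these: cl(A) = {l, m, o, p}.
∂A = cl(A) ∖ int(A) = {l, m, o, p} ∖ {l, m, o, p} = ∅.


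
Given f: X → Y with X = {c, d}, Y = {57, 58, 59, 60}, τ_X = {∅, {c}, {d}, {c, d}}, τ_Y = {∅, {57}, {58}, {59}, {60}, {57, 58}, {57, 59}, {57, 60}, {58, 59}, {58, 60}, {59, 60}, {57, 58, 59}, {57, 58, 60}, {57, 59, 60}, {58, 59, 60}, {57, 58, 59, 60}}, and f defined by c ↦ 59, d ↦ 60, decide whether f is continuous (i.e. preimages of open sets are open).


f IS continuous.

Compute f^{-1}(U) for each U ∈ τ_Y:
  U = ∅: f^{-1}(U) = ∅ ∈ τ_X ✓.
  U = {57}: f^{-1}(U) = ∅ ∈ τ_X ✓.
  U = {58}: f^{-1}(U) = ∅ ∈ τ_X ✓.
  U = {59}: f^{-1}(U) = {c} ∈ τ_X ✓.
  U = {60}: f^{-1}(U) = {d} ∈ τ_X ✓.
  U = {57, 58}: f^{-1}(U) = ∅ ∈ τ_X ✓.
  U = {57, 59}: f^{-1}(U) = {c} ∈ τ_X ✓.
  U = {57, 60}: f^{-1}(U) = {d} ∈ τ_X ✓.
  U = {58, 59}: f^{-1}(U) = {c} ∈ τ_X ✓.
  U = {58, 60}: f^{-1}(U) = {d} ∈ τ_X ✓.
  U = {59, 60}: f^{-1}(U) = {c, d} ∈ τ_X ✓.
  U = {57, 58, 59}: f^{-1}(U) = {c} ∈ τ_X ✓.
  U = {57, 58, 60}: f^{-1}(U) = {d} ∈ τ_X ✓.
  U = {57, 59, 60}: f^{-1}(U) = {c, d} ∈ τ_X ✓.
  U = {58, 59, 60}: f^{-1}(U) = {c, d} ∈ τ_X ✓.
  U = {57, 58, 59, 60}: f^{-1}(U) = {c, d} ∈ τ_X ✓.
Every preimage lies in τ_X, so f IS continuous.


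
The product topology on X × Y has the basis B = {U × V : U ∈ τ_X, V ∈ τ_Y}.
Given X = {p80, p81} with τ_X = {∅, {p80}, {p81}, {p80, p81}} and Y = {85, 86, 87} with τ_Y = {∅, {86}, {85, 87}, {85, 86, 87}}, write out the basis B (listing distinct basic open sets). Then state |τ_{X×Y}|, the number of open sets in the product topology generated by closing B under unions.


Basis B = {∅ × ∅, {p80} × {86}, {p81} × {86}, {p80} × {85, 87}, {p80, p81} × {86}, {p81} × {85, 87}, {p80} × {85, 86, 87}, {p81} × {85, 86, 87}, {p80, p81} × {85, 87}, {p80, p81} × {85, 86, 87}}; |τ_{X×Y}| = 16.

Enumerate products U × V with U ∈ τ_X, V ∈ τ_Y (deduplicated):
  ∅ × ∅ = {} (∅)
  {p80} × {86} = {(p80,86)}
  {p81} × {86} = {(p81,86)}
  {p80} × {85, 87} = {(p80,85), (p80,87)}
  {p80, p81} × {86} = {(p80,86), (p81,86)}
  {p81} × {85, 87} = {(p81,85), (p81,87)}
  {p80} × {85, 86, 87} = {(p80,85), (p80,86), (p80,87)}
  {p81} × {85, 86, 87} = {(p81,85), (p81,86), (p81,87)}
  {p80, p81} × {85, 87} = {(p80,85), (p80,87), (p81,85), (p81,87)}
  {p80, p81} × {85, 86, 87} = {(p80,85), (p80,86), (p80,87), (p81,85), (p81,86), (p81,87)}
These 10 distinct sets form the basis B.
Close under arbitrary unions to get τ_{X×Y}; counting gives |τ_{X×Y}| = 16.


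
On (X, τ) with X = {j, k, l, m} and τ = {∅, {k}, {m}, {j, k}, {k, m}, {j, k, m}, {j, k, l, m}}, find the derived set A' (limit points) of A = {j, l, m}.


A' = {l}

For each x ∈ X, list the open sets U ∈ τ with x ∈ U, then check whether U ∩ (A ∖ {x}) ≠ ∅ for every such U.
  x = j: open {j, k} ∋ x has {j, k} ∩ (A ∖ {j}) = ∅, so x is NOT a limit point.
  x = k: open {k} ∋ x has {k} ∩ (A ∖ {k}) = ∅, so x is NOT a limit point.
  x = l: opens ∋ x are {j, k, l, m}; each meets A ∖ {l}, so x IS a limit point.
  x = m: open {m} ∋ x has {m} ∩ (A ∖ {m}) = ∅, so x is NOT a limit point.
Collecting: A' = {l}.


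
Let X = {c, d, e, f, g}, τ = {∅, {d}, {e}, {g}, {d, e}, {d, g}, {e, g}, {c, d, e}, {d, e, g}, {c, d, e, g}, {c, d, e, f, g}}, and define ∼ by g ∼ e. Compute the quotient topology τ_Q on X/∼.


X/∼ = {[c], [d], [e=g], [f]}; |τ_Q| = 6.

Equivalence classes: [c], [d], [e=g], [f].
Quotient map π: X → X/∼ sends c ↦ [c], d ↦ [d], e ↦ [e=g], f ↦ [f], g ↦ [e=g].
For each subset V ⊆ X/∼, compute π^{-1}(V) ⊆ X and check whether π^{-1}(V) ∈ τ. V is open in τ_Q iff π^{-1}(V) ∈ τ.
  V = {}: π^{-1}(V) = ∅ ∈ τ ✓.
  V = {[c]}: π^{-1}(V) = {c} ∉ τ ✗.
  V = {[d]}: π^{-1}(V) = {d} ∈ τ ✓.
  V = {[c], [d]}: π^{-1}(V) = {c, d} ∉ τ ✗.
  V = {[e=g]}: π^{-1}(V) = {e, g} ∈ τ ✓.
  V = {[c], [e=g]}: π^{-1}(V) = {c, e, g} ∉ τ ✗.
  V = {[d], [e=g]}: π^{-1}(V) = {d, e, g} ∈ τ ✓.
  V = {[c], [d], [e=g]}: π^{-1}(V) = {c, d, e, g} ∈ τ ✓.
  V = {[f]}: π^{-1}(V) = {f} ∉ τ ✗.
  V = {[c], [f]}: π^{-1}(V) = {c, f} ∉ τ ✗.
  V = {[d], [f]}: π^{-1}(V) = {d, f} ∉ τ ✗.
  V = {[c], [d], [f]}: π^{-1}(V) = {c, d, f} ∉ τ ✗.
  V = {[e=g], [f]}: π^{-1}(V) = {e, f, g} ∉ τ ✗.
  V = {[c], [e=g], [f]}: π^{-1}(V) = {c, e, f, g} ∉ τ ✗.
  V = {[d], [e=g], [f]}: π^{-1}(V) = {d, e, f, g} ∉ τ ✗.
  V = {[c], [d], [e=g], [f]}: π^{-1}(V) = {c, d, e, f, g} ∈ τ ✓.
Open sets in the quotient: τ_Q = {{}, {[d]}, {[e=g]}, {[d], [e=g]}, {[c], [d], [e=g]}, {[c], [d], [e=g], [f]}} (6 elements).


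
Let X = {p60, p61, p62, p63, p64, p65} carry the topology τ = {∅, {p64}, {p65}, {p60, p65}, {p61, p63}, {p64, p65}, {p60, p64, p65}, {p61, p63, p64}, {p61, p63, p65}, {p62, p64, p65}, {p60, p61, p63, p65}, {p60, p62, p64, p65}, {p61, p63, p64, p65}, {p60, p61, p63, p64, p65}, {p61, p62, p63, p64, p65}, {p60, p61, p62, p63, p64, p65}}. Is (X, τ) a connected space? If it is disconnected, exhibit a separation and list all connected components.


(X, τ) is disconnected; components = [{p61, p63}, {p60, p62, p64, p65}].

Find clopen sets (U ∈ τ with X ∖ U ∈ τ):
  U = ∅, X ∖ U = {p60, p61, p62, p63, p64, p65} — both open, so U is clopen.
  U = {p61, p63}, X ∖ U = {p60, p62, p64, p65} — both open, so U is clopen.
  U = {p60, p62, p64, p65}, X ∖ U = {p61, p63} — both open, so U is clopen.
  U = {p60, p61, p62, p63, p64, p65}, X ∖ U = ∅ — both open, so U is clopen.
Nontrivial clopen(s) exist: e.g. {p60, p62, p64, p65}. So (X, τ) is disconnected.
Compute connected components by grouping points that agree on all clopens:
  component: {p61, p63}
  component: {p60, p62, p64, p65}


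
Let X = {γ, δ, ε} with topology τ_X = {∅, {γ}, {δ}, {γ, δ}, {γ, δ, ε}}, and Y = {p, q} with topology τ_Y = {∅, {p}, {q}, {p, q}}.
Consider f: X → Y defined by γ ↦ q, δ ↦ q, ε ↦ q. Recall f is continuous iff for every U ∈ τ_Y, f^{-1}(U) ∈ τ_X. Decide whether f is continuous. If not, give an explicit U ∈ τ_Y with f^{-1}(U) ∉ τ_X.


f IS continuous.

Compute f^{-1}(U) for each U ∈ τ_Y:
  U = ∅: f^{-1}(U) = ∅ ∈ τ_X ✓.
  U = {p}: f^{-1}(U) = ∅ ∈ τ_X ✓.
  U = {q}: f^{-1}(U) = {γ, δ, ε} ∈ τ_X ✓.
  U = {p, q}: f^{-1}(U) = {γ, δ, ε} ∈ τ_X ✓.
Every preimage lies in τ_X, so f IS continuous.


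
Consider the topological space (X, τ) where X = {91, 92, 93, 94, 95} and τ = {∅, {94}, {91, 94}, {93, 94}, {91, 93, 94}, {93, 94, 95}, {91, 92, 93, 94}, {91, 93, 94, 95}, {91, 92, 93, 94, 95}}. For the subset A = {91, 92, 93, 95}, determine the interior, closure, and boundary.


int(A) = ∅, cl(A) = {91, 92, 93, 95}, ∂A = {91, 92, 93, 95}.

Closed sets in (X, τ) are complements of opens:
  closed(X, τ) = {∅, {92}, {95}, {91, 92}, {92, 95}, {91, 92, 95}, {92, 93, 95}, {91, 92, 93, 95}, {91, 92, 93, 94, 95}}.
int(A) = ⋃ {U ∈ τ : U ⊆ A}. Opens contained in A: ∅.
Taking the union of these: int(A) = ∅.
cl(A) = ⋂ {C closed : A ⊆ C}. Closed sets containing A: {91, 92, 93, 95}, {91, 92, 93, 94, 95}.
Intersecting these: cl(A) = {91, 92, 93, 95}.
∂A = cl(A) ∖ int(A) = {91, 92, 93, 95} ∖ ∅ = {91, 92, 93, 95}.


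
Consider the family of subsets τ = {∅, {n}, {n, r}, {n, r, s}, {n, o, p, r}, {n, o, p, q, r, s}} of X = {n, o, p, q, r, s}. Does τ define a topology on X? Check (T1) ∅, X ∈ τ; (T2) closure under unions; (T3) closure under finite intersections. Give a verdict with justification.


τ is NOT a topology on X.

Axiom (T1): ∅ ∈ τ? Yes; X ∈ τ? Yes.
Axiom (T2/T3): check pairwise unions and intersections of members of τ.
Counterexample for (T2): {n, r, s} ∪ {n, o, p, r} = {n, o, p, r, s} ∉ τ. Therefore τ is NOT a topology.


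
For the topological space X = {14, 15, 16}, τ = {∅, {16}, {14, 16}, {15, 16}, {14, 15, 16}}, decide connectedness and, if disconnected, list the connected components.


(X, τ) is connected.

Find clopen sets (U ∈ τ with X ∖ U ∈ τ):
  U = ∅, X ∖ U = {14, 15, 16} — both open, so U is clopen.
  U = {14, 15, 16}, X ∖ U = ∅ — both open, so U is clopen.
Only trivial clopens (∅ and X) exist, so (X, τ) is connected.
Compute connected components by grouping points that agree on all clopens:
  component: {14, 15, 16}


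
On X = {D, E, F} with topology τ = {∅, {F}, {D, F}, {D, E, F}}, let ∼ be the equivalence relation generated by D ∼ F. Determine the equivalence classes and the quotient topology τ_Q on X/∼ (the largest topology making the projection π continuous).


X/∼ = {[D=F], [E]}; |τ_Q| = 3.

Equivalence classes: [D=F], [E].
Quotient map π: X → X/∼ sends D ↦ [D=F], E ↦ [E], F ↦ [D=F].
For each subset V ⊆ X/∼, compute π^{-1}(V) ⊆ X and check whether π^{-1}(V) ∈ τ. V is open in τ_Q iff π^{-1}(V) ∈ τ.
  V = {}: π^{-1}(V) = ∅ ∈ τ ✓.
  V = {[D=F]}: π^{-1}(V) = {D, F} ∈ τ ✓.
  V = {[E]}: π^{-1}(V) = {E} ∉ τ ✗.
  V = {[D=F], [E]}: π^{-1}(V) = {D, E, F} ∈ τ ✓.
Open sets in the quotient: τ_Q = {{}, {[D=F]}, {[D=F], [E]}} (3 elements).


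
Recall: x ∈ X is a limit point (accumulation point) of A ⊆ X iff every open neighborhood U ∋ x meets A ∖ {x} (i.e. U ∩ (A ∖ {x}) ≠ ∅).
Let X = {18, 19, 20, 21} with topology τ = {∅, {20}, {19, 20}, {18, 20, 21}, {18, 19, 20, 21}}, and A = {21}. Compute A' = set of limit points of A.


A' = {18}

For each x ∈ X, list the open sets U ∈ τ with x ∈ U, then check whether U ∩ (A ∖ {x}) ≠ ∅ for every such U.
  x = 18: opens ∋ x are {18, 20, 21}, {18, 19, 20, 21}; each meets A ∖ {18}, so x IS a limit point.
  x = 19: open {19, 20} ∋ x has {19, 20} ∩ (A ∖ {19}) = ∅, so x is NOT a limit point.
  x = 20: open {20} ∋ x has {20} ∩ (A ∖ {20}) = ∅, so x is NOT a limit point.
  x = 21: open {18, 20, 21} ∋ x has {18, 20, 21} ∩ (A ∖ {21}) = ∅, so x is NOT a limit point.
Collecting: A' = {18}.


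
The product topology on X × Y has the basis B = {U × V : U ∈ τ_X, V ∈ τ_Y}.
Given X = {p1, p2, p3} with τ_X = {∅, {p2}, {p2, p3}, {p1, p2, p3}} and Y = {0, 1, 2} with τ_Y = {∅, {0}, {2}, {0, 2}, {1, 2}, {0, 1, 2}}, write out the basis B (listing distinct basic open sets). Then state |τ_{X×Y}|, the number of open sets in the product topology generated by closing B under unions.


Basis B = {∅ × ∅, {p2} × {0}, {p2} × {2}, {p2} × {0, 2}, {p2, p3} × {0}, {p2} × {1, 2}, {p2, p3} × {2}, {p1, p2, p3} × {0}, {p1, p2, p3} × {2}, {p2} × {0, 1, 2}, {p2, p3} × {0, 2}, {p2, p3} × {1, 2}, {p1, p2, p3} × {0, 2}, {p1, p2, p3} × {1, 2}, {p2, p3} × {0, 1, 2}, {p1, p2, p3} × {0, 1, 2}}; |τ_{X×Y}| = 40.

Enumerate products U × V with U ∈ τ_X, V ∈ τ_Y (deduplicated):
  ∅ × ∅ = {} (∅)
  {p2} × {0} = {(p2,0)}
  {p2} × {2} = {(p2,2)}
  {p2} × {0, 2} = {(p2,0), (p2,2)}
  {p2, p3} × {0} = {(p2,0), (p3,0)}
  {p2} × {1, 2} = {(p2,1), (p2,2)}
  {p2, p3} × {2} = {(p2,2), (p3,2)}
  {p1, p2, p3} × {0} = {(p1,0), (p2,0), (p3,0)}
  {p1, p2, p3} × {2} = {(p1,2), (p2,2), (p3,2)}
  {p2} × {0, 1, 2} = {(p2,0), (p2,1), (p2,2)}
  {p2, p3} × {0, 2} = {(p2,0), (p2,2), (p3,0), (p3,2)}
  {p2, p3} × {1, 2} = {(p2,1), (p2,2), (p3,1), (p3,2)}
  {p1, p2, p3} × {0, 2} = {(p1,0), (p1,2), (p2,0), (p2,2), (p3,0), (p3,2)}
  {p1, p2, p3} × {1, 2} = {(p1,1), (p1,2), (p2,1), (p2,2), (p3,1), (p3,2)}
  {p2, p3} × {0, 1, 2} = {(p2,0), (p2,1), (p2,2), (p3,0), (p3,1), (p3,2)}
  {p1, p2, p3} × {0, 1, 2} = {(p1,0), (p1,1), (p1,2), (p2,0), (p2,1), (p2,2), (p3,0), (p3,1), (p3,2)}
These 16 distinct sets form the basis B.
Close under arbitrary unions to get τ_{X×Y}; counting gives |τ_{X×Y}| = 40.


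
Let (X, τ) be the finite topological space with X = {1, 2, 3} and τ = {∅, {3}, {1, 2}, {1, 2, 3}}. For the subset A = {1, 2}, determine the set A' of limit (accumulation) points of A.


A' = {1, 2}

For each x ∈ X, list the open sets U ∈ τ with x ∈ U, then check whether U ∩ (A ∖ {x}) ≠ ∅ for every such U.
  x = 1: opens ∋ x are {1, 2}, {1, 2, 3}; each meets A ∖ {1}, so x IS a limit point.
  x = 2: opens ∋ x are {1, 2}, {1, 2, 3}; each meets A ∖ {2}, so x IS a limit point.
  x = 3: open {3} ∋ x has {3} ∩ (A ∖ {3}) = ∅, so x is NOT a limit point.
Collecting: A' = {1, 2}.


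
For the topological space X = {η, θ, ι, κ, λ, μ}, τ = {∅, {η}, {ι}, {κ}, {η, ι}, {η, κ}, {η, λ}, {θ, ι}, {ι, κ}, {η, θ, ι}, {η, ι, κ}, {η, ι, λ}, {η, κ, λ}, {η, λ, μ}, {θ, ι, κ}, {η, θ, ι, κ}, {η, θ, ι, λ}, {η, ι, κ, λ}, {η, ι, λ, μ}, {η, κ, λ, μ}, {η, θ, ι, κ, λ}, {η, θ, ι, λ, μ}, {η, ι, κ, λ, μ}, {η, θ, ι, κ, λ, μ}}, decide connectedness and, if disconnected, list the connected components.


(X, τ) is disconnected; components = [{κ}, {θ, ι}, {η, λ, μ}].

Find clopen sets (U ∈ τ with X ∖ U ∈ τ):
  U = ∅, X ∖ U = {η, θ, ι, κ, λ, μ} — both open, so U is clopen.
  U = {κ}, X ∖ U = {η, θ, ι, λ, μ} — both open, so U is clopen.
  U = {θ, ι}, X ∖ U = {η, κ, λ, μ} — both open, so U is clopen.
  U = {η, λ, μ}, X ∖ U = {θ, ι, κ} — both open, so U is clopen.
  U = {θ, ι, κ}, X ∖ U = {η, λ, μ} — both open, so U is clopen.
  U = {η, κ, λ, μ}, X ∖ U = {θ, ι} — both open, so U is clopen.
  U = {η, θ, ι, λ, μ}, X ∖ U = {κ} — both open, so U is clopen.
  U = {η, θ, ι, κ, λ, μ}, X ∖ U = ∅ — both open, so U is clopen.
Nontrivial clopen(s) exist: e.g. {η, λ, μ}. So (X, τ) is disconnected.
Compute connected components by grouping points that agree on all clopens:
  component: {κ}
  component: {θ, ι}
  component: {η, λ, μ}


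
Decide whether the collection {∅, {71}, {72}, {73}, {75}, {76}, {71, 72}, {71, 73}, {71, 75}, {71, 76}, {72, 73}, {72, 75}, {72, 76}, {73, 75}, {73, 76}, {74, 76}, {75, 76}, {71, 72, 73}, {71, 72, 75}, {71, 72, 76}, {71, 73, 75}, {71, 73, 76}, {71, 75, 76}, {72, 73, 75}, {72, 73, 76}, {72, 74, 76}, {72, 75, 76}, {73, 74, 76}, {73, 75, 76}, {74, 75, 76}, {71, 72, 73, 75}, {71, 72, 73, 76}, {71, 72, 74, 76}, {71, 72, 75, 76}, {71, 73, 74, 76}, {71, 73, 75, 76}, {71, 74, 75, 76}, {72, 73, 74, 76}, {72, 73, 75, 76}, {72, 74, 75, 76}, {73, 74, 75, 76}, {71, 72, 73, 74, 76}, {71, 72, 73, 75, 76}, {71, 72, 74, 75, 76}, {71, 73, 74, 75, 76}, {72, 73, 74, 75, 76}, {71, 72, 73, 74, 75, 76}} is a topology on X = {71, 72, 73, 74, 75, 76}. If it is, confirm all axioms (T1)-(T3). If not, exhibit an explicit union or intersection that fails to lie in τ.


τ is NOT a topology on X.

Axiom (T1): ∅ ∈ τ? Yes; X ∈ τ? Yes.
Axiom (T2/T3): check pairwise unions and intersections of members of τ.
Counterexample for (T2): {71} ∪ {74, 76} = {71, 74, 76} ∉ τ. Therefore τ is NOT a topology.


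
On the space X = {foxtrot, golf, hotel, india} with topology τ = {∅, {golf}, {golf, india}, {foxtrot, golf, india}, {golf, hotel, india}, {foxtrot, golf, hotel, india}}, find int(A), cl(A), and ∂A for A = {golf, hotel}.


int(A) = {golf}, cl(A) = {foxtrot, golf, hotel, india}, ∂A = {foxtrot, hotel, india}.

Closed sets in (X, τ) are complements of opens:
  closed(X, τ) = {∅, {foxtrot}, {hotel}, {foxtrot, hotel}, {foxtrot, hotel, india}, {foxtrot, golf, hotel, india}}.
int(A) = ⋃ {U ∈ τ : U ⊆ A}. Opens contained in A: ∅, {golf}.
Taking the union of these: int(A) = {golf}.
cl(A) = ⋂ {C closed : A ⊆ C}. Closed sets containing A: {foxtrot, golf, hotel, india}.
Intersecting these: cl(A) = {foxtrot, golf, hotel, india}.
∂A = cl(A) ∖ int(A) = {foxtrot, golf, hotel, india} ∖ {golf} = {foxtrot, hotel, india}.


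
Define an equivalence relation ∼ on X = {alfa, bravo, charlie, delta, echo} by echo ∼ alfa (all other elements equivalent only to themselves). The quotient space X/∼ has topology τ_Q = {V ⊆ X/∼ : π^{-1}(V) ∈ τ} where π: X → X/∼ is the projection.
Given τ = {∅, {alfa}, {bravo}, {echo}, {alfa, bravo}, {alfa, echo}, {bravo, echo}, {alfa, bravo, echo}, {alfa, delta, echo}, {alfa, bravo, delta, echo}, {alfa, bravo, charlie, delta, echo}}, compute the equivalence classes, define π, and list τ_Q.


X/∼ = {[alfa=echo], [bravo], [charlie], [delta]}; |τ_Q| = 7.

Equivalence classes: [alfa=echo], [bravo], [charlie], [delta].
Quotient map π: X → X/∼ sends alfa ↦ [alfa=echo], bravo ↦ [bravo], charlie ↦ [charlie], delta ↦ [delta], echo ↦ [alfa=echo].
For each subset V ⊆ X/∼, compute π^{-1}(V) ⊆ X and check whether π^{-1}(V) ∈ τ. V is open in τ_Q iff π^{-1}(V) ∈ τ.
  V = {}: π^{-1}(V) = ∅ ∈ τ ✓.
  V = {[alfa=echo]}: π^{-1}(V) = {alfa, echo} ∈ τ ✓.
  V = {[bravo]}: π^{-1}(V) = {bravo} ∈ τ ✓.
  V = {[alfa=echo], [bravo]}: π^{-1}(V) = {alfa, bravo, echo} ∈ τ ✓.
  V = {[charlie]}: π^{-1}(V) = {charlie} ∉ τ ✗.
  V = {[alfa=echo], [charlie]}: π^{-1}(V) = {alfa, charlie, echo} ∉ τ ✗.
  V = {[bravo], [charlie]}: π^{-1}(V) = {bravo, charlie} ∉ τ ✗.
  V = {[alfa=echo], [bravo], [charlie]}: π^{-1}(V) = {alfa, bravo, charlie, echo} ∉ τ ✗.
  V = {[delta]}: π^{-1}(V) = {delta} ∉ τ ✗.
  V = {[alfa=echo], [delta]}: π^{-1}(V) = {alfa, delta, echo} ∈ τ ✓.
  V = {[bravo], [delta]}: π^{-1}(V) = {bravo, delta} ∉ τ ✗.
  V = {[alfa=echo], [bravo], [delta]}: π^{-1}(V) = {alfa, bravo, delta, echo} ∈ τ ✓.
  V = {[charlie], [delta]}: π^{-1}(V) = {charlie, delta} ∉ τ ✗.
  V = {[alfa=echo], [charlie], [delta]}: π^{-1}(V) = {alfa, charlie, delta, echo} ∉ τ ✗.
  V = {[bravo], [charlie], [delta]}: π^{-1}(V) = {bravo, charlie, delta} ∉ τ ✗.
  V = {[alfa=echo], [bravo], [charlie], [delta]}: π^{-1}(V) = {alfa, bravo, charlie, delta, echo} ∈ τ ✓.
Open sets in the quotient: τ_Q = {{}, {[alfa=echo]}, {[bravo]}, {[alfa=echo], [bravo]}, {[alfa=echo], [delta]}, {[alfa=echo], [bravo], [delta]}, {[alfa=echo], [bravo], [charlie], [delta]}} (7 elements).
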